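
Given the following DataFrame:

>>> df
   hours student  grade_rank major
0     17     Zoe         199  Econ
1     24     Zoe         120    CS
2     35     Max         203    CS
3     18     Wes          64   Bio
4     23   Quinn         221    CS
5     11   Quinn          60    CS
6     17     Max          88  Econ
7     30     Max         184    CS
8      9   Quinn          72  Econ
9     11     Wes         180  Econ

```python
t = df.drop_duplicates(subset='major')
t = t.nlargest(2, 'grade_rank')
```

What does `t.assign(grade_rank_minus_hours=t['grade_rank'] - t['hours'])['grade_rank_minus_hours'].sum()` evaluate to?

drop duplicate major (keep=first):
   hours student  grade_rank major
0     17     Zoe         199  Econ
1     24     Zoe         120    CS
3     18     Wes          64   Bio
take 2 rows with largest grade_rank:
   hours student  grade_rank major
0     17     Zoe         199  Econ
1     24     Zoe         120    CS
add column grade_rank_minus_hours = t['grade_rank'] - t['hours']:
   hours student  grade_rank major  grade_rank_minus_hours
0     17     Zoe         199  Econ                     182
1     24     Zoe         120    CS                      96
Reading off the sum of column 'grade_rank_minus_hours', we get 278.

278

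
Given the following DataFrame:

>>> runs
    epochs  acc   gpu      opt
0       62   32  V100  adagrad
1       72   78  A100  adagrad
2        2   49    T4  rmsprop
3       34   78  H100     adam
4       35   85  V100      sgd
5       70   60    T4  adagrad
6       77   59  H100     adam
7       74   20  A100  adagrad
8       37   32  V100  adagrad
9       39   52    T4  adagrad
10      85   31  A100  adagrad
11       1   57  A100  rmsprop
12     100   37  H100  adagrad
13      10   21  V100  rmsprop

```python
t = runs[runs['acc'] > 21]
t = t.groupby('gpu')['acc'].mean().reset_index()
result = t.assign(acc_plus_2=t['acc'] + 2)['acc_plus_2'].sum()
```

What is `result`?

224.666666667

filter rows where acc > 21:
    epochs  acc   gpu      opt
0       62   32  V100  adagrad
1       72   78  A100  adagrad
2        2   49    T4  rmsprop
3       34   78  H100     adam
4       35   85  V100      sgd
5       70   60    T4  adagrad
6       77   59  H100     adam
8       37   32  V100  adagrad
9       39   52    T4  adagrad
10      85   31  A100  adagrad
11       1   57  A100  rmsprop
12     100   37  H100  adagrad
group by gpu, mean of acc:
gpu
A100    55.333333
H100    58.000000
T4      53.666667
V100    49.666667
Name: acc, dtype: float64
reset_index():
    gpu        acc
0  A100  55.333333
1  H100  58.000000
2    T4  53.666667
3  V100  49.666667
add column acc_plus_2 = t['acc'] + 2:
    gpu        acc  acc_plus_2
0  A100  55.333333   57.333333
1  H100  58.000000   60.000000
2    T4  53.666667   55.666667
3  V100  49.666667   51.666667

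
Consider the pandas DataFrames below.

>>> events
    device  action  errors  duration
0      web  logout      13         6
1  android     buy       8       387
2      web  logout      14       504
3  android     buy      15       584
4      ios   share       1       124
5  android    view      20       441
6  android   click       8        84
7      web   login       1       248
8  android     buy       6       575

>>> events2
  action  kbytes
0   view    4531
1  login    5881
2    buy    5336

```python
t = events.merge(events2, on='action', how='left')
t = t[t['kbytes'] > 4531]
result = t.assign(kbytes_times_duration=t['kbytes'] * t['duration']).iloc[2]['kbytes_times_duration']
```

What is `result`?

merge on 'action' (how='left') → 9 rows:
    device  action  errors  duration  kbytes
0      web  logout      13         6     NaN
1  android     buy       8       387  5336.0
2      web  logout      14       504     NaN
3  android     buy      15       584  5336.0
4      ios   share       1       124     NaN
5  android    view      20       441  4531.0
6  android   click       8        84     NaN
7      web   login       1       248  5881.0
8  android     buy       6       575  5336.0
filter rows where kbytes > 4531:
    device action  errors  duration  kbytes
1  android    buy       8       387  5336.0
3  android    buy      15       584  5336.0
7      web  login       1       248  5881.0
8  android    buy       6       575  5336.0
add column kbytes_times_duration = t['kbytes'] * t['duration']:
    device action  errors  duration  kbytes  kbytes_times_duration
1  android    buy       8       387  5336.0              2065032.0
3  android    buy      15       584  5336.0              3116224.0
7      web  login       1       248  5881.0              1458488.0
8  android    buy       6       575  5336.0              3068200.0
Taking the value at position 2, column 'kbytes_times_duration' gives 1458488.0.

1458488.0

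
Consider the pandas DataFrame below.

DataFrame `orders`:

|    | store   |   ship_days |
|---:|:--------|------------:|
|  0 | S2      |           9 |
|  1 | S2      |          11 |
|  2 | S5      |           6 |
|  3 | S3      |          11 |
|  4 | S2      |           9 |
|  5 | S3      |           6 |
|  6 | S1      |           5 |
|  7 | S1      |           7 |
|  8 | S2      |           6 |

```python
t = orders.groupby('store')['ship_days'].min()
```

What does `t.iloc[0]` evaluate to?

5

group by store, min of ship_days:
store
S1    5
S2    6
S3    6
S5    6
Name: ship_days, dtype: int64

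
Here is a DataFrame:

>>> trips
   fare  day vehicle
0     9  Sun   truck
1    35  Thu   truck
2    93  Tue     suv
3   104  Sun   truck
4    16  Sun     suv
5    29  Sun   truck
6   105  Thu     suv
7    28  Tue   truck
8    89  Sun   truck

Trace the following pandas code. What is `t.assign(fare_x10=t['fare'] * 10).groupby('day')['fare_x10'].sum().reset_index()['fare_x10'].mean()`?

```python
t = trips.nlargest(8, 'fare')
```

take 8 rows with largest fare:
   fare  day vehicle
6   105  Thu     suv
3   104  Sun   truck
2    93  Tue     suv
8    89  Sun   truck
1    35  Thu   truck
5    29  Sun   truck
7    28  Tue   truck
4    16  Sun     suv
add column fare_x10 = t['fare'] * 10:
   fare  day vehicle  fare_x10
6   105  Thu     suv      1050
3   104  Sun   truck      1040
2    93  Tue     suv       930
8    89  Sun   truck       890
1    35  Thu   truck       350
5    29  Sun   truck       290
7    28  Tue   truck       280
4    16  Sun     suv       160
group by day, sum of fare_x10:
day
Sun    2380
Thu    1400
Tue    1210
Name: fare_x10, dtype: int64
reset_index():
   day  fare_x10
0  Sun      2380
1  Thu      1400
2  Tue      1210

1663.33333333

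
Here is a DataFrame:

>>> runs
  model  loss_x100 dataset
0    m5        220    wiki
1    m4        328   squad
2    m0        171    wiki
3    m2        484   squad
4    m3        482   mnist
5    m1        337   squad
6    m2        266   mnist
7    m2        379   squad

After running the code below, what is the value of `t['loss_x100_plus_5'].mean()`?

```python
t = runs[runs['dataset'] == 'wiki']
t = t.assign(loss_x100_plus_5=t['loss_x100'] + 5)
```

filter rows where dataset == 'wiki':
  model  loss_x100 dataset
0    m5        220    wiki
2    m0        171    wiki
add column loss_x100_plus_5 = t['loss_x100'] + 5:
  model  loss_x100 dataset  loss_x100_plus_5
0    m5        220    wiki               225
2    m0        171    wiki               176
Finally, mean of column 'loss_x100_plus_5' = 200.5.

200.5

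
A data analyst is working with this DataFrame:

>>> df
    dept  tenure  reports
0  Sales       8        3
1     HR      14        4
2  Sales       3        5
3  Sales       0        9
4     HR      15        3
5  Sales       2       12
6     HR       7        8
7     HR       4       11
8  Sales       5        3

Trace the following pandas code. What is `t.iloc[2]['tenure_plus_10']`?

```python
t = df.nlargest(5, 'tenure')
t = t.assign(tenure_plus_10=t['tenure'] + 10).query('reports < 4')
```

15

take 5 rows with largest tenure:
    dept  tenure  reports
4     HR      15        3
1     HR      14        4
0  Sales       8        3
6     HR       7        8
8  Sales       5        3
add column tenure_plus_10 = t['tenure'] + 10:
    dept  tenure  reports  tenure_plus_10
4     HR      15        3              25
1     HR      14        4              24
0  Sales       8        3              18
6     HR       7        8              17
8  Sales       5        3              15
filter rows where reports < 4:
    dept  tenure  reports  tenure_plus_10
4     HR      15        3              25
0  Sales       8        3              18
8  Sales       5        3              15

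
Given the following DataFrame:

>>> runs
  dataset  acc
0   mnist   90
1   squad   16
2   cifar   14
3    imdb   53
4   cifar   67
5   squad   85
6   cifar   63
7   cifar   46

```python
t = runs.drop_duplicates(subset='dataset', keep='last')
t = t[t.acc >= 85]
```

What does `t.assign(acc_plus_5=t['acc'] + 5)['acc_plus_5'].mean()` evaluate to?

92.5

drop duplicate dataset (keep=last):
  dataset  acc
0   mnist   90
3    imdb   53
5   squad   85
7   cifar   46
filter rows where acc >= 85:
  dataset  acc
0   mnist   90
5   squad   85
add column acc_plus_5 = t['acc'] + 5:
  dataset  acc  acc_plus_5
0   mnist   90          95
5   squad   85          90
So mean() = 92.5.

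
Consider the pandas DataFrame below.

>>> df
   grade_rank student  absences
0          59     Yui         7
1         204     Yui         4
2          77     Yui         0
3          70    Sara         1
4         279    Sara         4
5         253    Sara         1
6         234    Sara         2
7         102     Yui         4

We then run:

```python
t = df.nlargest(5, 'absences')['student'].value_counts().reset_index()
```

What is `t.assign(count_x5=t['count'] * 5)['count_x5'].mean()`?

12.5

take 5 rows with largest absences:
   grade_rank student  absences
0          59     Yui         7
1         204     Yui         4
4         279    Sara         4
7         102     Yui         4
6         234    Sara         2
value_counts of student:
student
Yui     3
Sara    2
Name: count, dtype: int64
reset_index():
  student  count
0     Yui      3
1    Sara      2
add column count_x5 = t['count'] * 5:
  student  count  count_x5
0     Yui      3        15
1    Sara      2        10
So mean() = 12.5.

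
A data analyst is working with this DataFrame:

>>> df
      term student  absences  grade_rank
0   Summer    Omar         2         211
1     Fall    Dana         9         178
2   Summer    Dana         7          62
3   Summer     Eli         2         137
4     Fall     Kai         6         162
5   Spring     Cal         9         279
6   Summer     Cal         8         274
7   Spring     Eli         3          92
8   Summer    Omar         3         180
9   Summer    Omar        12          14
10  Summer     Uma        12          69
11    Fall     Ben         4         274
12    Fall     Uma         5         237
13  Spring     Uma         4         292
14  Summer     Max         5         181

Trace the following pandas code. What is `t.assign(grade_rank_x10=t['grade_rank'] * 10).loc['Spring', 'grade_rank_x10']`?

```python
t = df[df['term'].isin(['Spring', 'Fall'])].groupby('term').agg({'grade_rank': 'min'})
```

filter rows where term in ['Spring', 'Fall']:
      term student  absences  grade_rank
1     Fall    Dana         9         178
4     Fall     Kai         6         162
5   Spring     Cal         9         279
7   Spring     Eli         3          92
11    Fall     Ben         4         274
12    Fall     Uma         5         237
13  Spring     Uma         4         292
group by term, min of grade_rank:
        grade_rank
term              
Fall           162
Spring          92
add column grade_rank_x10 = t['grade_rank'] * 10:
        grade_rank  grade_rank_x10
term                              
Fall           162            1620
Spring          92             920

920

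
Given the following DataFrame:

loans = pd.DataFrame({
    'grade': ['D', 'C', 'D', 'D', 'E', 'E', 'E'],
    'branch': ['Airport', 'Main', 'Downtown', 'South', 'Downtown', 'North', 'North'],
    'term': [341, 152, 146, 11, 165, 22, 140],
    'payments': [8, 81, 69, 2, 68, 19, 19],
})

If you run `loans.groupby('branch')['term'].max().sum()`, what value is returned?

group by branch, max of term:
branch
Airport     341
Downtown    165
Main        152
North       140
South        11
Name: term, dtype: int64
Hence 809.

809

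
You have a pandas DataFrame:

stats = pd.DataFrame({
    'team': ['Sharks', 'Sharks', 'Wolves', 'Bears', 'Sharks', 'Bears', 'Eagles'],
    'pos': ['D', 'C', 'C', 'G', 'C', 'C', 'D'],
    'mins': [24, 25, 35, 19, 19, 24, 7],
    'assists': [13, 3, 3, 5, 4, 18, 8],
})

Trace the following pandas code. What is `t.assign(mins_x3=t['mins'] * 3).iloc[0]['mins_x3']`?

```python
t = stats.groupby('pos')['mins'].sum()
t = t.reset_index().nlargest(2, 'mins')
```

group by pos, sum of mins:
pos
C    103
D     31
G     19
Name: mins, dtype: int64
reset_index():
  pos  mins
0   C   103
1   D    31
2   G    19
take 2 rows with largest mins:
  pos  mins
0   C   103
1   D    31
add column mins_x3 = t['mins'] * 3:
  pos  mins  mins_x3
0   C   103      309
1   D    31       93
Taking the value at position 0, column 'mins_x3' gives 309.

309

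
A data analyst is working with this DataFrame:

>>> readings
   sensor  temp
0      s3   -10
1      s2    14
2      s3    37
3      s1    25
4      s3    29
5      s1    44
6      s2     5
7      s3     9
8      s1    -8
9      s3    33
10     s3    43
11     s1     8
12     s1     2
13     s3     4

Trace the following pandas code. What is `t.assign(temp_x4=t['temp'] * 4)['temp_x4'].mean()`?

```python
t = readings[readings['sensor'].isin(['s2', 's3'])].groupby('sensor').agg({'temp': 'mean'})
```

filter rows where sensor in ['s2', 's3']:
   sensor  temp
0      s3   -10
1      s2    14
2      s3    37
4      s3    29
6      s2     5
7      s3     9
9      s3    33
10     s3    43
13     s3     4
group by sensor, mean of temp:
             temp
sensor           
s2       9.500000
s3      20.714286
add column temp_x4 = t['temp'] * 4:
             temp    temp_x4
sensor                      
s2       9.500000  38.000000
s3      20.714286  82.857143
Finally, mean of column 'temp_x4' = 60.4285714286.

60.4285714286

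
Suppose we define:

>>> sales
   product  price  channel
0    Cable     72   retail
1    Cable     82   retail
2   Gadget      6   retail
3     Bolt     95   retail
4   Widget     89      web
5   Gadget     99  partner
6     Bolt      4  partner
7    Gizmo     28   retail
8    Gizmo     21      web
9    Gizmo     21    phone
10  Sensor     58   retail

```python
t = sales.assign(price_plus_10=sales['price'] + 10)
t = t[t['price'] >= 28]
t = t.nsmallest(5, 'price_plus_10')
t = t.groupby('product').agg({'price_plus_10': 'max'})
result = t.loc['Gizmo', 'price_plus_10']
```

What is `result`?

38

add column price_plus_10 = sales['price'] + 10:
   product  price  channel  price_plus_10
0    Cable     72   retail             82
1    Cable     82   retail             92
2   Gadget      6   retail             16
3     Bolt     95   retail            105
4   Widget     89      web             99
5   Gadget     99  partner            109
6     Bolt      4  partner             14
7    Gizmo     28   retail             38
8    Gizmo     21      web             31
9    Gizmo     21    phone             31
10  Sensor     58   retail             68
filter rows where price >= 28:
   product  price  channel  price_plus_10
0    Cable     72   retail             82
1    Cable     82   retail             92
3     Bolt     95   retail            105
4   Widget     89      web             99
5   Gadget     99  partner            109
7    Gizmo     28   retail             38
10  Sensor     58   retail             68
take 5 rows with smallest price_plus_10:
   product  price channel  price_plus_10
7    Gizmo     28  retail             38
10  Sensor     58  retail             68
0    Cable     72  retail             82
1    Cable     82  retail             92
4   Widget     89     web             99
group by product, max of price_plus_10:
         price_plus_10
product               
Cable               92
Gizmo               38
Sensor              68
Widget              99
The value at row 'Gizmo', column 'price_plus_10' is 38.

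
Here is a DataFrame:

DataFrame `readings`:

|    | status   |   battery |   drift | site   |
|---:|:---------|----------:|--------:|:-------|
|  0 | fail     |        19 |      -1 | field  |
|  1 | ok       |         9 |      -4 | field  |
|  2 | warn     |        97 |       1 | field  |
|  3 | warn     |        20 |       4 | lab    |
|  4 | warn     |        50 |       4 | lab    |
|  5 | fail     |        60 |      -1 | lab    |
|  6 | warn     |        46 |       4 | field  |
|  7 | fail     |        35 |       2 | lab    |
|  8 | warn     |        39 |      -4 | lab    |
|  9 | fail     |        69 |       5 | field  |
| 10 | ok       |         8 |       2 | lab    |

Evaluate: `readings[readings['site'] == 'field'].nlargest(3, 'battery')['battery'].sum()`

212

filter rows where site == 'field':
  status  battery  drift   site
0   fail       19     -1  field
1     ok        9     -4  field
2   warn       97      1  field
6   warn       46      4  field
9   fail       69      5  field
take 3 rows with largest battery:
  status  battery  drift   site
2   warn       97      1  field
9   fail       69      5  field
6   warn       46      4  field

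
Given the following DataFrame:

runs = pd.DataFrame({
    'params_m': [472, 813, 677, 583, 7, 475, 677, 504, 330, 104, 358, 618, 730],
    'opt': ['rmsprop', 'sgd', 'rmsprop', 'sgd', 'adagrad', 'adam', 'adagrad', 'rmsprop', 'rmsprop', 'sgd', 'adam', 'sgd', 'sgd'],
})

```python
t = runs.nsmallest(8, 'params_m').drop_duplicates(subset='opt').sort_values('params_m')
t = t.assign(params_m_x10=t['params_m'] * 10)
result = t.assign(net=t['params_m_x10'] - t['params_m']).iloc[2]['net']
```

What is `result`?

take 8 rows with smallest params_m:
    params_m      opt
4          7  adagrad
9        104      sgd
8        330  rmsprop
10       358     adam
0        472  rmsprop
5        475     adam
7        504  rmsprop
3        583      sgd
drop duplicate opt (keep=first):
    params_m      opt
4          7  adagrad
9        104      sgd
8        330  rmsprop
10       358     adam
sort by params_m:
    params_m      opt
4          7  adagrad
9        104      sgd
8        330  rmsprop
10       358     adam
add column params_m_x10 = t['params_m'] * 10:
    params_m      opt  params_m_x10
4          7  adagrad            70
9        104      sgd          1040
8        330  rmsprop          3300
10       358     adam          3580
add column net = t['params_m_x10'] - t['params_m']:
    params_m      opt  params_m_x10   net
4          7  adagrad            70    63
9        104      sgd          1040   936
8        330  rmsprop          3300  2970
10       358     adam          3580  3222

2970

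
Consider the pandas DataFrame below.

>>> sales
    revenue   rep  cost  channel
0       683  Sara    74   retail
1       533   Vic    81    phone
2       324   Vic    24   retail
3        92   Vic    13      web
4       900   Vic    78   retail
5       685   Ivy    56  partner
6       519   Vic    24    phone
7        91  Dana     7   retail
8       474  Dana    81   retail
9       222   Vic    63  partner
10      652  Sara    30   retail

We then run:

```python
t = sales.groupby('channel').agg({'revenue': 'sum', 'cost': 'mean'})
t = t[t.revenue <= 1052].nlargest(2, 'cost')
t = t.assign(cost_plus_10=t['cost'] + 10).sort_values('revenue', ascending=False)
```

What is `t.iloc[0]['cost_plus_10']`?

group by channel: sum(revenue), mean(cost):
         revenue  cost
channel               
partner      907  59.5
phone       1052  52.5
retail      3124  49.0
web           92  13.0
filter rows where revenue <= 1052:
         revenue  cost
channel               
partner      907  59.5
phone       1052  52.5
web           92  13.0
take 2 rows with largest cost:
         revenue  cost
channel               
partner      907  59.5
phone       1052  52.5
add column cost_plus_10 = t['cost'] + 10:
         revenue  cost  cost_plus_10
channel                             
partner      907  59.5          69.5
phone       1052  52.5          62.5
sort by revenue descending:
         revenue  cost  cost_plus_10
channel                             
phone       1052  52.5          62.5
partner      907  59.5          69.5
Taking the value at position 0, column 'cost_plus_10' gives 62.5.

62.5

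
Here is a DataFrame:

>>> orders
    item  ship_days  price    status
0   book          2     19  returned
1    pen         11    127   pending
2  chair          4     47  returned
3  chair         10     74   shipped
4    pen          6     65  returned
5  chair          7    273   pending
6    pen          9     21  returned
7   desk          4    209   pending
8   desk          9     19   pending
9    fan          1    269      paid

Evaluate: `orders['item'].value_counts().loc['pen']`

3

value_counts of item:
item
pen      3
chair    3
desk     2
book     1
fan      1
Name: count, dtype: int64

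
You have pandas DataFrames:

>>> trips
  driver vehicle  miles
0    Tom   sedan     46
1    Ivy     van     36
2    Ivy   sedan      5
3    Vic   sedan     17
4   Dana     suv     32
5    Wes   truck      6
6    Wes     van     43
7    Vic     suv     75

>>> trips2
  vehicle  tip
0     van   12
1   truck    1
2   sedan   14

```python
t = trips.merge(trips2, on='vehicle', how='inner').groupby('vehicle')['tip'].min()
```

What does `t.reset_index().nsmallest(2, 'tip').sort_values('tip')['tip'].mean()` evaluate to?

6.5

merge on 'vehicle' (how='inner') → 6 rows:
  driver vehicle  miles  tip
0    Tom   sedan     46   14
1    Ivy     van     36   12
2    Ivy   sedan      5   14
3    Vic   sedan     17   14
4    Wes   truck      6    1
5    Wes     van     43   12
group by vehicle, min of tip:
vehicle
sedan    14
truck     1
van      12
Name: tip, dtype: int64
reset_index():
  vehicle  tip
0   sedan   14
1   truck    1
2     van   12
take 2 rows with smallest tip:
  vehicle  tip
1   truck    1
2     van   12
sort by tip:
  vehicle  tip
1   truck    1
2     van   12
So mean() = 6.5.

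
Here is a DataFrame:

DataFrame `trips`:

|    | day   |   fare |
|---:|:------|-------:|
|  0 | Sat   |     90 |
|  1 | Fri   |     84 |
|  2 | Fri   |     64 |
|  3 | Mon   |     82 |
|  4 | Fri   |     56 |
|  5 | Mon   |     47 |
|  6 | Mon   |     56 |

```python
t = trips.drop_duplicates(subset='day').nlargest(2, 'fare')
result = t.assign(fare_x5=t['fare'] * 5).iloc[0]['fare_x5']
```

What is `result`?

drop duplicate day (keep=first):
   day  fare
0  Sat    90
1  Fri    84
3  Mon    82
take 2 rows with largest fare:
   day  fare
0  Sat    90
1  Fri    84
add column fare_x5 = t['fare'] * 5:
   day  fare  fare_x5
0  Sat    90      450
1  Fri    84      420
The value at position 0, column 'fare_x5' is 450.

450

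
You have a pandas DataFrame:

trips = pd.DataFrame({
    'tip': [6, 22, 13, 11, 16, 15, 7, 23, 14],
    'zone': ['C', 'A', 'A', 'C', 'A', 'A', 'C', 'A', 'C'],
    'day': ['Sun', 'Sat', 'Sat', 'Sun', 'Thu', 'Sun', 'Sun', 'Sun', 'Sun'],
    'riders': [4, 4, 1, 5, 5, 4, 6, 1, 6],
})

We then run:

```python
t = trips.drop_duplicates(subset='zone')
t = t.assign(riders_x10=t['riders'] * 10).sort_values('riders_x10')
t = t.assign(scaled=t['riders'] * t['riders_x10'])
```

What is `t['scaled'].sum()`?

320

drop duplicate zone (keep=first):
   tip zone  day  riders
0    6    C  Sun       4
1   22    A  Sat       4
add column riders_x10 = t['riders'] * 10:
   tip zone  day  riders  riders_x10
0    6    C  Sun       4          40
1   22    A  Sat       4          40
sort by riders_x10:
   tip zone  day  riders  riders_x10
0    6    C  Sun       4          40
1   22    A  Sat       4          40
add column scaled = t['riders'] * t['riders_x10']:
   tip zone  day  riders  riders_x10  scaled
0    6    C  Sun       4          40     160
1   22    A  Sat       4          40     160
So sum() = 320.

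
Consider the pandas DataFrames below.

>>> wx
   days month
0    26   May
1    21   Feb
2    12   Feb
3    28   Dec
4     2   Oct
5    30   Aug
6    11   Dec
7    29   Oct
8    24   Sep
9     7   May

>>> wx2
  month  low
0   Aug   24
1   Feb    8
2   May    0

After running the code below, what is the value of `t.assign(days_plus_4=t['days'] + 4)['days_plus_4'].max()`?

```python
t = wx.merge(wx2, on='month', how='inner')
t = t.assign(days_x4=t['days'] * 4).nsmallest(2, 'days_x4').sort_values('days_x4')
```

merge on 'month' (how='inner') → 5 rows:
   days month  low
0    26   May    0
1    21   Feb    8
2    12   Feb    8
3    30   Aug   24
4     7   May    0
add column days_x4 = t['days'] * 4:
   days month  low  days_x4
0    26   May    0      104
1    21   Feb    8       84
2    12   Feb    8       48
3    30   Aug   24      120
4     7   May    0       28
take 2 rows with smallest days_x4:
   days month  low  days_x4
4     7   May    0       28
2    12   Feb    8       48
sort by days_x4:
   days month  low  days_x4
4     7   May    0       28
2    12   Feb    8       48
add column days_plus_4 = t['days'] + 4:
   days month  low  days_x4  days_plus_4
4     7   May    0       28           11
2    12   Feb    8       48           16

16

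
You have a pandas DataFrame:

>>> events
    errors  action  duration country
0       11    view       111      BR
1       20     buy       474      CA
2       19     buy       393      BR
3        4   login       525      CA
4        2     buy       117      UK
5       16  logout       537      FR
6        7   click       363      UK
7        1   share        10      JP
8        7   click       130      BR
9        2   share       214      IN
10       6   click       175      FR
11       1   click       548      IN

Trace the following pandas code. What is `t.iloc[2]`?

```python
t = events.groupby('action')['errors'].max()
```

4

group by action, max of errors:
action
buy       20
click      7
login      4
logout    16
share      2
view      11
Name: errors, dtype: int64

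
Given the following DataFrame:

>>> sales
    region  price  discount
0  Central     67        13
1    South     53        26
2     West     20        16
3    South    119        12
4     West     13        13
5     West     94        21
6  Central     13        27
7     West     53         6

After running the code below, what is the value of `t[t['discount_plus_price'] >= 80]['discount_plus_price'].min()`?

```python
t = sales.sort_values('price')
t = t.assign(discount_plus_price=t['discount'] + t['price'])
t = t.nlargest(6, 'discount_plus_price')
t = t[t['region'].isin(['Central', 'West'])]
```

sort by price:
    region  price  discount
4     West     13        13
6  Central     13        27
2     West     20        16
1    South     53        26
7     West     53         6
0  Central     67        13
5     West     94        21
3    South    119        12
add column discount_plus_price = t['discount'] + t['price']:
    region  price  discount  discount_plus_price
4     West     13        13                   26
6  Central     13        27                   40
2     West     20        16                   36
1    South     53        26                   79
7     West     53         6                   59
0  Central     67        13                   80
5     West     94        21                  115
3    South    119        12                  131
take 6 rows with largest discount_plus_price:
    region  price  discount  discount_plus_price
3    South    119        12                  131
5     West     94        21                  115
0  Central     67        13                   80
1    South     53        26                   79
7     West     53         6                   59
6  Central     13        27                   40
filter rows where region in ['Central', 'West']:
    region  price  discount  discount_plus_price
5     West     94        21                  115
0  Central     67        13                   80
7     West     53         6                   59
6  Central     13        27                   40
filter rows where discount_plus_price >= 80:
    region  price  discount  discount_plus_price
5     West     94        21                  115
0  Central     67        13                   80
Finally, min of column 'discount_plus_price' = 80.

80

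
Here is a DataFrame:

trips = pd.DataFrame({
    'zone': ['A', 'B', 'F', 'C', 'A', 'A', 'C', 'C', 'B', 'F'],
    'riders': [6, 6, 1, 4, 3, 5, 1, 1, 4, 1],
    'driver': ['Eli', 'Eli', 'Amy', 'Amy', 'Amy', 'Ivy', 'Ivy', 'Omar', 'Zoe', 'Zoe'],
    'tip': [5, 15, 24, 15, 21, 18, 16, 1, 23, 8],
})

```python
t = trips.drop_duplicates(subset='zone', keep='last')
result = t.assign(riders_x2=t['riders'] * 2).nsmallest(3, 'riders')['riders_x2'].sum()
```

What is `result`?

12

drop duplicate zone (keep=last):
  zone  riders driver  tip
5    A       5    Ivy   18
7    C       1   Omar    1
8    B       4    Zoe   23
9    F       1    Zoe    8
add column riders_x2 = t['riders'] * 2:
  zone  riders driver  tip  riders_x2
5    A       5    Ivy   18         10
7    C       1   Omar    1          2
8    B       4    Zoe   23          8
9    F       1    Zoe    8          2
take 3 rows with smallest riders:
  zone  riders driver  tip  riders_x2
7    C       1   Omar    1          2
9    F       1    Zoe    8          2
8    B       4    Zoe   23          8
sum of column 'riders_x2' → 12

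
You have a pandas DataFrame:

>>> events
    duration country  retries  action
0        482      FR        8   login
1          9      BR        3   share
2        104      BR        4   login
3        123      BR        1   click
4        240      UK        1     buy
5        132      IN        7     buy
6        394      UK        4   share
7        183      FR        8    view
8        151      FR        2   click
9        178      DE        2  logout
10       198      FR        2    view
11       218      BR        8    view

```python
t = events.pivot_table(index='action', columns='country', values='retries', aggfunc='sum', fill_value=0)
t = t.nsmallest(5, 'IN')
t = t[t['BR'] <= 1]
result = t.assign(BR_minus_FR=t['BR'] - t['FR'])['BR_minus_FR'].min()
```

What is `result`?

pivot: rows=action, cols=country, sum(retries):
country  BR  DE  FR  IN  UK
action                     
buy       0   0   0   7   1
click     1   0   2   0   0
login     4   0   8   0   0
logout    0   2   0   0   0
share     3   0   0   0   4
view      8   0  10   0   0
take 5 rows with smallest IN:
country  BR  DE  FR  IN  UK
action                     
click     1   0   2   0   0
login     4   0   8   0   0
logout    0   2   0   0   0
share     3   0   0   0   4
view      8   0  10   0   0
filter rows where BR <= 1:
country  BR  DE  FR  IN  UK
action                     
click     1   0   2   0   0
logout    0   2   0   0   0
add column BR_minus_FR = t['BR'] - t['FR']:
country  BR  DE  FR  IN  UK  BR_minus_FR
action                                  
click     1   0   2   0   0           -1
logout    0   2   0   0   0            0

-1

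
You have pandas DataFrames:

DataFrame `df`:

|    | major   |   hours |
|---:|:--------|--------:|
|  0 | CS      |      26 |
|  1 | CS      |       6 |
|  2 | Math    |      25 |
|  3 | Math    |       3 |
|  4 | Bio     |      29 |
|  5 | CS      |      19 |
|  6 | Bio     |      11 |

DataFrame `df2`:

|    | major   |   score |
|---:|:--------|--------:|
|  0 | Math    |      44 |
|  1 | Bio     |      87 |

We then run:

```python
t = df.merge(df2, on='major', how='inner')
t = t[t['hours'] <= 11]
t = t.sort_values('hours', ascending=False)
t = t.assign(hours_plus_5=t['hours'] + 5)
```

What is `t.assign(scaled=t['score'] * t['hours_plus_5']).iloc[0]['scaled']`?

1392

merge on 'major' (how='inner') → 4 rows:
  major  hours  score
0  Math     25     44
1  Math      3     44
2   Bio     29     87
3   Bio     11     87
filter rows where hours <= 11:
  major  hours  score
1  Math      3     44
3   Bio     11     87
sort by hours descending:
  major  hours  score
3   Bio     11     87
1  Math      3     44
add column hours_plus_5 = t['hours'] + 5:
  major  hours  score  hours_plus_5
3   Bio     11     87            16
1  Math      3     44             8
add column scaled = t['score'] * t['hours_plus_5']:
  major  hours  score  hours_plus_5  scaled
3   Bio     11     87            16    1392
1  Math      3     44             8     352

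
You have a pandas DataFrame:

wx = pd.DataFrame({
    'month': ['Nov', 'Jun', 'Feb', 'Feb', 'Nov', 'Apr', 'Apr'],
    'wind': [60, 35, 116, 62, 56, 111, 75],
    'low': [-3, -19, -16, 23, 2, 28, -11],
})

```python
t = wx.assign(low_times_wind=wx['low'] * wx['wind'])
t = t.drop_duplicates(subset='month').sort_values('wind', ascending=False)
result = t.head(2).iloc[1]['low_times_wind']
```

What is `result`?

3108

add column low_times_wind = wx['low'] * wx['wind']:
  month  wind  low  low_times_wind
0   Nov    60   -3            -180
1   Jun    35  -19            -665
2   Feb   116  -16           -1856
3   Feb    62   23            1426
4   Nov    56    2             112
5   Apr   111   28            3108
6   Apr    75  -11            -825
drop duplicate month (keep=first):
  month  wind  low  low_times_wind
0   Nov    60   -3            -180
1   Jun    35  -19            -665
2   Feb   116  -16           -1856
5   Apr   111   28            3108
sort by wind descending:
  month  wind  low  low_times_wind
2   Feb   116  -16           -1856
5   Apr   111   28            3108
0   Nov    60   -3            -180
1   Jun    35  -19            -665
take first 2 rows:
  month  wind  low  low_times_wind
2   Feb   116  -16           -1856
5   Apr   111   28            3108
Finally, value at position 1, column 'low_times_wind' = 3108.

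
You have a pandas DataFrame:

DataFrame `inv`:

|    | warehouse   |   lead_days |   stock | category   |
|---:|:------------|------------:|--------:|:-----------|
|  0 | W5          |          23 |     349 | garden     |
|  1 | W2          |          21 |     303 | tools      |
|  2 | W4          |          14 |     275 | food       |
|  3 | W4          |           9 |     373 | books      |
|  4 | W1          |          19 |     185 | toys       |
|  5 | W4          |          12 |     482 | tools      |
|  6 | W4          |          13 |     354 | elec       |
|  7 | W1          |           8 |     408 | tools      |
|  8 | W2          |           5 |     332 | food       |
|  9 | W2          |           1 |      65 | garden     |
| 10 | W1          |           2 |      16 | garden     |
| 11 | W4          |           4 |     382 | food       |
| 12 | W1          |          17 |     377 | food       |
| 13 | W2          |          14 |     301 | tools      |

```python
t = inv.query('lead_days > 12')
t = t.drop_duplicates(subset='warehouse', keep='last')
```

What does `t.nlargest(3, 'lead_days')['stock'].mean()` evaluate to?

filter rows where lead_days > 12:
   warehouse  lead_days  stock category
0         W5         23    349   garden
1         W2         21    303    tools
2         W4         14    275     food
4         W1         19    185     toys
6         W4         13    354     elec
12        W1         17    377     food
13        W2         14    301    tools
drop duplicate warehouse (keep=last):
   warehouse  lead_days  stock category
0         W5         23    349   garden
6         W4         13    354     elec
12        W1         17    377     food
13        W2         14    301    tools
take 3 rows with largest lead_days:
   warehouse  lead_days  stock category
0         W5         23    349   garden
12        W1         17    377     food
13        W2         14    301    tools

342.333333333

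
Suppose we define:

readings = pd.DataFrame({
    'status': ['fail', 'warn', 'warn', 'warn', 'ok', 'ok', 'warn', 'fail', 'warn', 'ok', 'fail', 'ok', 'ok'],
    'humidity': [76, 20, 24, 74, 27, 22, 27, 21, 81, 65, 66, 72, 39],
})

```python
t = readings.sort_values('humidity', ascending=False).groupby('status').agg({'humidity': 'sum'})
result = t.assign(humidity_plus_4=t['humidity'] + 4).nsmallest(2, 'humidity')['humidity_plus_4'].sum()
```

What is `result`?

sort by humidity descending:
   status  humidity
8    warn        81
0    fail        76
3    warn        74
11     ok        72
10   fail        66
9      ok        65
12     ok        39
4      ok        27
6    warn        27
2    warn        24
5      ok        22
7    fail        21
1    warn        20
group by status, sum of humidity:
        humidity
status          
fail         163
ok           225
warn         226
add column humidity_plus_4 = t['humidity'] + 4:
        humidity  humidity_plus_4
status                           
fail         163              167
ok           225              229
warn         226              230
take 2 rows with smallest humidity:
        humidity  humidity_plus_4
status                           
fail         163              167
ok           225              229
sum of column 'humidity_plus_4' → 396

396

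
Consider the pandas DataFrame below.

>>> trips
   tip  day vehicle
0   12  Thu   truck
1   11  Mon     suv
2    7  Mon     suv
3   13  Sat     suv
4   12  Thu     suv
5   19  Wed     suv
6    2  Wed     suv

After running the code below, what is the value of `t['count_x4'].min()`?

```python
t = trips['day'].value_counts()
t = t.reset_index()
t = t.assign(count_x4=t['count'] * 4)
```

4

value_counts of day:
day
Thu    2
Mon    2
Wed    2
Sat    1
Name: count, dtype: int64
reset_index():
   day  count
0  Thu      2
1  Mon      2
2  Wed      2
3  Sat      1
add column count_x4 = t['count'] * 4:
   day  count  count_x4
0  Thu      2         8
1  Mon      2         8
2  Wed      2         8
3  Sat      1         4
Reading off the min of column 'count_x4', we get 4.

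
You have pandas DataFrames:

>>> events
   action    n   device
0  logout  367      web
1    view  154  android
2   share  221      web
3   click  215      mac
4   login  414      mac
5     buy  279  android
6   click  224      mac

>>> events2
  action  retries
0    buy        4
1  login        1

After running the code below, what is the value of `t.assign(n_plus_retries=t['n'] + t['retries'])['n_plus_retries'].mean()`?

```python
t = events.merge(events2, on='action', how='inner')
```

349.0

merge on 'action' (how='inner') → 2 rows:
  action    n   device  retries
0  login  414      mac        1
1    buy  279  android        4
add column n_plus_retries = t['n'] + t['retries']:
  action    n   device  retries  n_plus_retries
0  login  414      mac        1             415
1    buy  279  android        4             283
Hence 349.0.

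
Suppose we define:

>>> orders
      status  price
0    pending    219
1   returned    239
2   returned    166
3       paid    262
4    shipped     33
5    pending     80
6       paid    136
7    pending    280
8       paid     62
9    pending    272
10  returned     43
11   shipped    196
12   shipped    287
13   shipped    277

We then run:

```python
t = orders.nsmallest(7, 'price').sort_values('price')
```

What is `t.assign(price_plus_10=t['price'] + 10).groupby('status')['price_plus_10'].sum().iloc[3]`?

take 7 rows with smallest price:
      status  price
4    shipped     33
10  returned     43
8       paid     62
5    pending     80
6       paid    136
2   returned    166
11   shipped    196
sort by price:
      status  price
4    shipped     33
10  returned     43
8       paid     62
5    pending     80
6       paid    136
2   returned    166
11   shipped    196
add column price_plus_10 = t['price'] + 10:
      status  price  price_plus_10
4    shipped     33             43
10  returned     43             53
8       paid     62             72
5    pending     80             90
6       paid    136            146
2   returned    166            176
11   shipped    196            206
group by status, sum of price_plus_10:
status
paid        218
pending      90
returned    229
shipped     249
Name: price_plus_10, dtype: int64
The value at position 3 is 249.

249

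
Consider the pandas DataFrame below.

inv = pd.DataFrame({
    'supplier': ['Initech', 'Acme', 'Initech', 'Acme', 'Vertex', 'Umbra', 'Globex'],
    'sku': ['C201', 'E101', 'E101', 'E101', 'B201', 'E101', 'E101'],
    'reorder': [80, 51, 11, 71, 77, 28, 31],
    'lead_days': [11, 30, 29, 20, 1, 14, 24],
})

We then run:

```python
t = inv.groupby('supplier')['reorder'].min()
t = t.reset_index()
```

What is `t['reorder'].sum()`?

group by supplier, min of reorder:
supplier
Acme       51
Globex     31
Initech    11
Umbra      28
Vertex     77
Name: reorder, dtype: int64
reset_index():
  supplier  reorder
0     Acme       51
1   Globex       31
2  Initech       11
3    Umbra       28
4   Vertex       77

198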